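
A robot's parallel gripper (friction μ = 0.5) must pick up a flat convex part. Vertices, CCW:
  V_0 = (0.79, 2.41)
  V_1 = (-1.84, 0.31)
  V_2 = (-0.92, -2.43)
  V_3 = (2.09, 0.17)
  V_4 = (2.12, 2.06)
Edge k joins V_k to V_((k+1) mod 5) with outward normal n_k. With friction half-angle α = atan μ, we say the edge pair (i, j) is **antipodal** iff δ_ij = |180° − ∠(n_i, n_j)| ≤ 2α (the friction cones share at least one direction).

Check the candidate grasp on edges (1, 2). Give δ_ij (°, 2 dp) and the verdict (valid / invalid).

α = atan 0.5 = 26.57°;  2α = 53.13°
edge 1: e_1 = (+0.92, -2.74);  n_1 = (-0.9480, -0.3183)
edge 2: e_2 = (+3.01, +2.60);  n_2 = (+0.6537, -0.7568)
∠(n_1, n_2) = 112.26°
δ = |180° − 112.26°| = 67.74°
67.74° > 2α = 53.13°  →  invalid

δ = 67.74°, invalid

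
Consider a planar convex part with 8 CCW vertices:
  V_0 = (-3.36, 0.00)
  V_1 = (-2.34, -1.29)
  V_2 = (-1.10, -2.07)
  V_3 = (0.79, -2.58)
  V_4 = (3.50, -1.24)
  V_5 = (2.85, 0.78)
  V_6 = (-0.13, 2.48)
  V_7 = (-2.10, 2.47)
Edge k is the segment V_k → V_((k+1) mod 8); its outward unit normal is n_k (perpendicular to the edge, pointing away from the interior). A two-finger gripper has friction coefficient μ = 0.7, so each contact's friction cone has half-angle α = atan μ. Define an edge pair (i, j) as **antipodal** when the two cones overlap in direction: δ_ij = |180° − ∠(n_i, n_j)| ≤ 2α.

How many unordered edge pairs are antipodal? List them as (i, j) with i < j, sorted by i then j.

count = 13; pairs: (0,4), (0,5), (0,6), (1,4), (1,5), (1,6), (2,4), (2,5), (2,6), (3,5), (3,6), (3,7), (4,7)

α = atan 0.7 = 34.99°;  2α = 69.98°
n_0 = (-0.7844, -0.6202)
n_1 = (-0.5325, -0.8465)
n_2 = (-0.2605, -0.9655)
n_3 = (+0.4432, -0.8964)
n_4 = (+0.9519, +0.3063)
n_5 = (+0.4955, +0.8686)
n_6 = (-0.0051, +1.0000)
n_7 = (-0.8908, +0.4544)
  (0,1): δ = 160.50°  ·
  (0,2): δ = 143.43°  ·
  (0,3): δ = 102.02°  ·
  (0,4): δ = 20.50°  ✓
  (0,5): δ = 21.96°  ✓
  (0,6): δ = 51.96°  ✓
  (0,7): δ = 114.64°  ·
  (1,2): δ = 162.93°  ·
  (1,3): δ = 121.52°  ·
  (1,4): δ = 39.99°  ✓
  (1,5): δ = 2.47°  ✓
  (1,6): δ = 32.46°  ✓
  (1,7): δ = 95.14°  ·
  (2,3): δ = 138.59°  ·
  (2,4): δ = 57.06°  ✓
  (2,5): δ = 14.60°  ✓
  (2,6): δ = 15.39°  ✓
  (2,7): δ = 78.07°  ·
  (3,4): δ = 98.47°  ·
  (3,5): δ = 56.01°  ✓
  (3,6): δ = 26.02°  ✓
  (3,7): δ = 36.66°  ✓
  (4,5): δ = 137.54°  ·
  (4,6): δ = 107.55°  ·
  (4,7): δ = 44.86°  ✓
  (5,6): δ = 150.01°  ·
  (5,7): δ = 87.32°  ·
  (6,7): δ = 117.32°  ·
antipodal pairs: 13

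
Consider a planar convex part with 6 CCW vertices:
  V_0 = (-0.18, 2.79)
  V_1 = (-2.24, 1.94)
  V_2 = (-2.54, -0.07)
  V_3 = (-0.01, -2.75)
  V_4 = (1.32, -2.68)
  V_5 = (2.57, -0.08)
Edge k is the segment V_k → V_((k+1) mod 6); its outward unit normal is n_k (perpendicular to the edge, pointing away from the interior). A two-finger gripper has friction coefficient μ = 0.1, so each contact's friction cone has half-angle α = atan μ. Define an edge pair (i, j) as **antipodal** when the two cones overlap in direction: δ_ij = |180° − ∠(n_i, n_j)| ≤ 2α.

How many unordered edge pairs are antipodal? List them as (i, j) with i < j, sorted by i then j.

count = 1; pairs: (2,5)

α = atan 0.1 = 5.71°;  2α = 11.42°
n_0 = (-0.3814, +0.9244)
n_1 = (-0.9890, +0.1476)
n_2 = (-0.7272, -0.6865)
n_3 = (+0.0526, -0.9986)
n_4 = (+0.9013, -0.4333)
n_5 = (+0.7220, +0.6919)
  (0,1): δ = 120.91°  ·
  (0,2): δ = 69.07°  ·
  (0,3): δ = 19.41°  ·
  (0,4): δ = 41.90°  ·
  (0,5): δ = 111.35°  ·
  (1,2): δ = 128.16°  ·
  (1,3): δ = 78.50°  ·
  (1,4): δ = 17.19°  ·
  (1,5): δ = 52.27°  ·
  (2,3): δ = 130.34°  ·
  (2,4): δ = 69.03°  ·
  (2,5): δ = 0.43°  ✓
  (3,4): δ = 118.69°  ·
  (3,5): δ = 49.24°  ·
  (4,5): δ = 110.55°  ·
antipodal pairs: 1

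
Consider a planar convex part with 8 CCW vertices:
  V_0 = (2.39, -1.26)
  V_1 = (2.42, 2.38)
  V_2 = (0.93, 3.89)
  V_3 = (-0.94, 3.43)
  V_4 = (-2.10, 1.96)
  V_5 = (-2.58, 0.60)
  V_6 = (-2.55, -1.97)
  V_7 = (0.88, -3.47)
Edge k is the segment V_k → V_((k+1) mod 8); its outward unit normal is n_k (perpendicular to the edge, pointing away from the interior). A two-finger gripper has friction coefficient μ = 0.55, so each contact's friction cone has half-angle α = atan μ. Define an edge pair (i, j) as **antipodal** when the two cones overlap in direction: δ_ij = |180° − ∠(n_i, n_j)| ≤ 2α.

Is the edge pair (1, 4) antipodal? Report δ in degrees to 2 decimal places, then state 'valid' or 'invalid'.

δ = 64.06°, invalid

α = atan 0.55 = 28.81°;  2α = 57.62°
edge 1: e_1 = (-1.49, +1.51);  n_1 = (+0.7118, +0.7024)
edge 4: e_4 = (-0.48, -1.36);  n_4 = (-0.9430, +0.3328)
∠(n_1, n_4) = 115.94°
δ = |180° − 115.94°| = 64.06°
64.06° > 2α = 57.62°  →  invalid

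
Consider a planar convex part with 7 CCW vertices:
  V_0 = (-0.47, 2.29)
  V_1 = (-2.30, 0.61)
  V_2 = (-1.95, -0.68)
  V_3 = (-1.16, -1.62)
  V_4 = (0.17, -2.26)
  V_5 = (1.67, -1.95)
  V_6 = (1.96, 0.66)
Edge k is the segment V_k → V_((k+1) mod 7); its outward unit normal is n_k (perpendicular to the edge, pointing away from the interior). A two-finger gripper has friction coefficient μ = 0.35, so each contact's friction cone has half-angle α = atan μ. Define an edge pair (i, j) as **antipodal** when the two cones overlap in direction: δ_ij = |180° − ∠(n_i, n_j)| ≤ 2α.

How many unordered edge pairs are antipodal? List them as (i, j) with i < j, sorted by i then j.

α = atan 0.35 = 19.29°;  2α = 38.58°
n_0 = (-0.6763, +0.7367)
n_1 = (-0.9651, -0.2619)
n_2 = (-0.7655, -0.6434)
n_3 = (-0.4336, -0.9011)
n_4 = (+0.2024, -0.9793)
n_5 = (+0.9939, -0.1104)
n_6 = (+0.5571, +0.8305)
  (0,1): δ = 117.37°  ·
  (0,2): δ = 92.51°  ·
  (0,3): δ = 68.25°  ·
  (0,4): δ = 30.88°  ✓
  (0,5): δ = 41.11°  ·
  (0,6): δ = 103.59°  ·
  (1,2): δ = 155.14°  ·
  (1,3): δ = 130.88°  ·
  (1,4): δ = 93.50°  ·
  (1,5): δ = 21.52°  ✓
  (1,6): δ = 40.97°  ·
  (2,3): δ = 155.74°  ·
  (2,4): δ = 118.37°  ·
  (2,5): δ = 46.38°  ·
  (2,6): δ = 16.10°  ✓
  (3,4): δ = 142.63°  ·
  (3,5): δ = 70.64°  ·
  (3,6): δ = 8.16°  ✓
  (4,5): δ = 108.02°  ·
  (4,6): δ = 45.53°  ·
  (5,6): δ = 117.51°  ·
antipodal pairs: 4

count = 4; pairs: (0,4), (1,5), (2,6), (3,6)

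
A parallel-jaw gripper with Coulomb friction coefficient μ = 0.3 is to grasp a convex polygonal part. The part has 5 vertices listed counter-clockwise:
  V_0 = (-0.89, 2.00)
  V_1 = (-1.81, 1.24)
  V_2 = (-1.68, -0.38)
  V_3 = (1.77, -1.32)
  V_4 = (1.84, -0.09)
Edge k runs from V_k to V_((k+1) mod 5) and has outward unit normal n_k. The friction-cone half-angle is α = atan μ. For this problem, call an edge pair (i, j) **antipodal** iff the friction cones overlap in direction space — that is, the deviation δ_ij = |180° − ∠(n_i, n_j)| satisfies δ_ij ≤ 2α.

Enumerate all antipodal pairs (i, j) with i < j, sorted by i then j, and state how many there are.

count = 2; pairs: (1,3), (2,4)

α = atan 0.3 = 16.70°;  2α = 33.40°
n_0 = (-0.6369, +0.7710)
n_1 = (-0.9968, -0.0800)
n_2 = (-0.2629, -0.9648)
n_3 = (+0.9984, -0.0568)
n_4 = (+0.6079, +0.7940)
  (0,1): δ = 124.97°  ·
  (0,2): δ = 54.80°  ·
  (0,3): δ = 47.18°  ·
  (0,4): δ = 103.00°  ·
  (1,2): δ = 109.83°  ·
  (1,3): δ = 7.85°  ✓
  (1,4): δ = 47.98°  ·
  (2,3): δ = 78.02°  ·
  (2,4): δ = 22.20°  ✓
  (3,4): δ = 124.18°  ·
antipodal pairs: 2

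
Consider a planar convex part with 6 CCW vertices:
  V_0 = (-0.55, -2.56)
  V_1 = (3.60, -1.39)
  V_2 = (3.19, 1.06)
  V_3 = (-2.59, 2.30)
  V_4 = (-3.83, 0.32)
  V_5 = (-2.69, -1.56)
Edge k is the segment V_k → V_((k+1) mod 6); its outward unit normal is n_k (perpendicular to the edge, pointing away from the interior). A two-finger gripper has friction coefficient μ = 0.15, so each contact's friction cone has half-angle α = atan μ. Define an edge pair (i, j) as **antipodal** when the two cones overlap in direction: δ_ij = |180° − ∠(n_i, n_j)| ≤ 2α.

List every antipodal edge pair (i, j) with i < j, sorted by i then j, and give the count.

count = 1; pairs: (2,5)

α = atan 0.15 = 8.53°;  2α = 17.06°
n_0 = (+0.2713, -0.9625)
n_1 = (+0.9863, +0.1651)
n_2 = (+0.2098, +0.9778)
n_3 = (-0.8475, +0.5308)
n_4 = (-0.8551, -0.5185)
n_5 = (-0.4233, -0.9060)
  (0,1): δ = 96.24°  ·
  (0,2): δ = 27.85°  ·
  (0,3): δ = 42.20°  ·
  (0,4): δ = 105.49°  ·
  (0,5): δ = 139.21°  ·
  (1,2): δ = 111.61°  ·
  (1,3): δ = 41.56°  ·
  (1,4): δ = 21.73°  ·
  (1,5): δ = 55.45°  ·
  (2,3): δ = 109.95°  ·
  (2,4): δ = 46.66°  ·
  (2,5): δ = 12.94°  ✓
  (3,4): δ = 116.71°  ·
  (3,5): δ = 82.99°  ·
  (4,5): δ = 146.28°  ·
antipodal pairs: 1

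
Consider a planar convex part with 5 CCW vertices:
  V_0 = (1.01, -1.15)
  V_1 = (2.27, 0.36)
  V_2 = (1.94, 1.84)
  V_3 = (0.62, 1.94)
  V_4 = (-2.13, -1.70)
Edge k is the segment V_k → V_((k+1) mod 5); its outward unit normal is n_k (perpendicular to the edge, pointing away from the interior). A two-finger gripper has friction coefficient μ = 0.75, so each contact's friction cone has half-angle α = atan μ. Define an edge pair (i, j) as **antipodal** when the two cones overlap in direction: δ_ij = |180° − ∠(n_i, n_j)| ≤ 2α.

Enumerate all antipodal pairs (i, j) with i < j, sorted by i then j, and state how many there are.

count = 5; pairs: (0,2), (0,3), (1,3), (2,4), (3,4)

α = atan 0.75 = 36.87°;  2α = 73.74°
n_0 = (+0.7678, -0.6407)
n_1 = (+0.9760, +0.2176)
n_2 = (+0.0755, +0.9971)
n_3 = (-0.7979, +0.6028)
n_4 = (+0.1725, -0.9850)
  (0,1): δ = 127.59°  ·
  (0,2): δ = 54.49°  ✓
  (0,3): δ = 2.77°  ✓
  (0,4): δ = 139.78°  ·
  (1,2): δ = 106.90°  ·
  (1,3): δ = 49.64°  ✓
  (1,4): δ = 87.37°  ·
  (2,3): δ = 122.74°  ·
  (2,4): δ = 14.27°  ✓
  (3,4): δ = 42.99°  ✓
antipodal pairs: 5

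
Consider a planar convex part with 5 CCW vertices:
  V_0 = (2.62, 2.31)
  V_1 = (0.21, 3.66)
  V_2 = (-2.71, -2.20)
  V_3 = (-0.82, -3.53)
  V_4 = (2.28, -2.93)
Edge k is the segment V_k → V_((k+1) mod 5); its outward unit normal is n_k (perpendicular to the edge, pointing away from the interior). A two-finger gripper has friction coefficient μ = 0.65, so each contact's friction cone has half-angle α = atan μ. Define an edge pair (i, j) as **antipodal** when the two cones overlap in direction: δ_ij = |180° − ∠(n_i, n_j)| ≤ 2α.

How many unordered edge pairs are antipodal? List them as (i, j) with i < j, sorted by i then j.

count = 5; pairs: (0,2), (0,3), (1,3), (1,4), (2,4)

α = atan 0.65 = 33.02°;  2α = 66.05°
n_0 = (+0.4887, +0.8724)
n_1 = (-0.8950, +0.4460)
n_2 = (-0.5755, -0.8178)
n_3 = (+0.1900, -0.9818)
n_4 = (+0.9979, -0.0647)
  (0,1): δ = 87.23°  ·
  (0,2): δ = 5.88°  ✓
  (0,3): δ = 40.21°  ✓
  (0,4): δ = 115.54°  ·
  (1,2): δ = 98.65°  ·
  (1,3): δ = 52.56°  ✓
  (1,4): δ = 22.77°  ✓
  (2,3): δ = 133.91°  ·
  (2,4): δ = 58.58°  ✓
  (3,4): δ = 104.67°  ·
antipodal pairs: 5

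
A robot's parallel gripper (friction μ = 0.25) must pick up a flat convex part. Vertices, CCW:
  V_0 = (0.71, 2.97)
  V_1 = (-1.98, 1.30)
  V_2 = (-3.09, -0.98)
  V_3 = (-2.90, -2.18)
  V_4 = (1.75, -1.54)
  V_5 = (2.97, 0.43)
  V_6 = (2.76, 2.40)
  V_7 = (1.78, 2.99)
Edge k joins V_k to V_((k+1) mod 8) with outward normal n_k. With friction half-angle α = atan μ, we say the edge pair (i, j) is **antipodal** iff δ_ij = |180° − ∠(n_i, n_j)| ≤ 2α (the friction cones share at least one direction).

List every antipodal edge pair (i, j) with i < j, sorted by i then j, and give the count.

count = 5; pairs: (0,3), (0,4), (1,4), (2,5), (3,7)

α = atan 0.25 = 14.04°;  2α = 28.07°
n_0 = (-0.5274, +0.8496)
n_1 = (-0.8991, +0.4377)
n_2 = (-0.9877, -0.1564)
n_3 = (+0.1363, -0.9907)
n_4 = (+0.8502, -0.5265)
n_5 = (+0.9944, +0.1060)
n_6 = (+0.5158, +0.8567)
n_7 = (-0.0187, +0.9998)
  (0,1): δ = 147.79°  ·
  (0,2): δ = 112.84°  ·
  (0,3): δ = 24.00°  ✓
  (0,4): δ = 26.40°  ✓
  (0,5): δ = 64.25°  ·
  (0,6): δ = 117.12°  ·
  (0,7): δ = 149.24°  ·
  (1,2): δ = 145.04°  ·
  (1,3): δ = 56.20°  ·
  (1,4): δ = 5.81°  ✓
  (1,5): δ = 32.04°  ·
  (1,6): δ = 84.91°  ·
  (1,7): δ = 117.03°  ·
  (2,3): δ = 91.16°  ·
  (2,4): δ = 40.77°  ·
  (2,5): δ = 2.91°  ✓
  (2,6): δ = 49.95°  ·
  (2,7): δ = 82.07°  ·
  (3,4): δ = 129.61°  ·
  (3,5): δ = 91.75°  ·
  (3,6): δ = 38.89°  ·
  (3,7): δ = 6.77°  ✓
  (4,5): δ = 142.15°  ·
  (4,6): δ = 89.28°  ·
  (4,7): δ = 57.16°  ·
  (5,6): δ = 127.13°  ·
  (5,7): δ = 95.01°  ·
  (6,7): δ = 147.88°  ·
antipodal pairs: 5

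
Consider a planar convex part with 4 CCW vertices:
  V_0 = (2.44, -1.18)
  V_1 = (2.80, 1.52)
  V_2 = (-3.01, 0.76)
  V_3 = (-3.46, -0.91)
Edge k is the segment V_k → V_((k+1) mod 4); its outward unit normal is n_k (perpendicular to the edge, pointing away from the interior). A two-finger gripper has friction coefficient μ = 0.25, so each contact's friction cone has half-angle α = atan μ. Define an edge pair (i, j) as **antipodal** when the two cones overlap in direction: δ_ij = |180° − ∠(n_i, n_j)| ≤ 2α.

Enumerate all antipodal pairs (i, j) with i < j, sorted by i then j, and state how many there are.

count = 2; pairs: (0,2), (1,3)

α = atan 0.25 = 14.04°;  2α = 28.07°
n_0 = (+0.9912, -0.1322)
n_1 = (-0.1297, +0.9916)
n_2 = (-0.9656, +0.2602)
n_3 = (-0.0457, -0.9990)
  (0,1): δ = 74.95°  ·
  (0,2): δ = 7.49°  ✓
  (0,3): δ = 94.97°  ·
  (1,2): δ = 112.53°  ·
  (1,3): δ = 10.07°  ✓
  (2,3): δ = 77.54°  ·
antipodal pairs: 2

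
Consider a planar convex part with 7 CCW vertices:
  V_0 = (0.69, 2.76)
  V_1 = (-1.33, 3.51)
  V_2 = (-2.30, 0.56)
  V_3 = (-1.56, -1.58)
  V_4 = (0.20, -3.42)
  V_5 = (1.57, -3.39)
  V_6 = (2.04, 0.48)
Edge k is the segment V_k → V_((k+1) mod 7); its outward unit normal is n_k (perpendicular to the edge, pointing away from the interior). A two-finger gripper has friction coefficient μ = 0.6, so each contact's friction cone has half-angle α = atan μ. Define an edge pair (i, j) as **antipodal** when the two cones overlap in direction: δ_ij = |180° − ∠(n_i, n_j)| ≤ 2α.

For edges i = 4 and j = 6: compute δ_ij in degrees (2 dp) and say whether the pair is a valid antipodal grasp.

δ = 60.62°, valid

α = atan 0.6 = 30.96°;  2α = 61.93°
edge 4: e_4 = (+1.37, +0.03);  n_4 = (+0.0219, -0.9998)
edge 6: e_6 = (-1.35, +2.28);  n_6 = (+0.8605, +0.5095)
∠(n_4, n_6) = 119.38°
δ = |180° − 119.38°| = 60.62°
60.62° ≤ 2α = 61.93°  →  valid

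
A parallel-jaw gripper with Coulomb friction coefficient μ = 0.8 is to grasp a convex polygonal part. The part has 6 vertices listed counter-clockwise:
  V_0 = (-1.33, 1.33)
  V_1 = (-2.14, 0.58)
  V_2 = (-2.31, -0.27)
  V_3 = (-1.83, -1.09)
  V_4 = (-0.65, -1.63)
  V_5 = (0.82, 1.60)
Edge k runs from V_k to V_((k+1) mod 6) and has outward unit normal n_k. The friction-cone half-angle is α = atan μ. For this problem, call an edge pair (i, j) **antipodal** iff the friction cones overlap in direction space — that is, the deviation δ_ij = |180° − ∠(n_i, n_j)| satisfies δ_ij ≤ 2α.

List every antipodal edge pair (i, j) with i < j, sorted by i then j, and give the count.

count = 7; pairs: (0,3), (0,4), (1,4), (2,4), (2,5), (3,5), (4,5)

α = atan 0.8 = 38.66°;  2α = 77.32°
n_0 = (-0.6794, +0.7338)
n_1 = (-0.9806, +0.1961)
n_2 = (-0.8630, -0.5052)
n_3 = (-0.4161, -0.9093)
n_4 = (+0.9102, -0.4142)
n_5 = (-0.1246, +0.9922)
  (0,1): δ = 144.11°  ·
  (0,2): δ = 102.45°  ·
  (0,3): δ = 67.39°  ✓
  (0,4): δ = 22.73°  ✓
  (0,5): δ = 144.36°  ·
  (1,2): δ = 138.35°  ·
  (1,3): δ = 103.28°  ·
  (1,4): δ = 13.16°  ✓
  (1,5): δ = 108.47°  ·
  (2,3): δ = 144.93°  ·
  (2,4): δ = 54.81°  ✓
  (2,5): δ = 66.81°  ✓
  (3,4): δ = 89.88°  ·
  (3,5): δ = 31.75°  ✓
  (4,5): δ = 58.37°  ✓
antipodal pairs: 7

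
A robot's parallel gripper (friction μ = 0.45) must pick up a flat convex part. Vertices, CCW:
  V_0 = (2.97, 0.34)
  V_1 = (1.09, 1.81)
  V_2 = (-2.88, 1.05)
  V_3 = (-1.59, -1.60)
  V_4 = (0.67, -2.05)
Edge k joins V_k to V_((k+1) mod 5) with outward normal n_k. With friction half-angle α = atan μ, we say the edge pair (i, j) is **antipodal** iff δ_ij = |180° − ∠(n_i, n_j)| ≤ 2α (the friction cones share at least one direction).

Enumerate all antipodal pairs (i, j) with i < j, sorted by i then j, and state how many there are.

count = 4; pairs: (0,2), (0,3), (1,3), (1,4)

α = atan 0.45 = 24.23°;  2α = 48.46°
n_0 = (+0.6160, +0.7878)
n_1 = (-0.1880, +0.9822)
n_2 = (-0.8991, -0.4377)
n_3 = (-0.1953, -0.9807)
n_4 = (+0.7205, -0.6934)
  (0,1): δ = 131.14°  ·
  (0,2): δ = 26.02°  ✓
  (0,3): δ = 26.76°  ✓
  (0,4): δ = 84.12°  ·
  (1,2): δ = 74.88°  ·
  (1,3): δ = 22.10°  ✓
  (1,4): δ = 35.26°  ✓
  (2,3): δ = 127.22°  ·
  (2,4): δ = 69.86°  ·
  (3,4): δ = 122.64°  ·
antipodal pairs: 4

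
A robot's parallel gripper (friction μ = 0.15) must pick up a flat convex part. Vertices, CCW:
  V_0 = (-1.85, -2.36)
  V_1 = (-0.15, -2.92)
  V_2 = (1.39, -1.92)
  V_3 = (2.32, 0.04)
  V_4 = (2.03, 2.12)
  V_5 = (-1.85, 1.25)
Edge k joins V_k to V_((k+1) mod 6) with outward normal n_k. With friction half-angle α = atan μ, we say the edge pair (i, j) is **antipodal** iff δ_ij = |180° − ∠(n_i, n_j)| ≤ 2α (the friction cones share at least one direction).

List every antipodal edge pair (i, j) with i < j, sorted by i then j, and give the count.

α = atan 0.15 = 8.53°;  2α = 17.06°
n_0 = (-0.3129, -0.9498)
n_1 = (+0.5446, -0.8387)
n_2 = (+0.9035, -0.4287)
n_3 = (+0.9904, +0.1381)
n_4 = (-0.2188, +0.9758)
n_5 = (-1.0000, -0.0000)
  (0,1): δ = 128.77°  ·
  (0,2): δ = 97.15°  ·
  (0,3): δ = 63.83°  ·
  (0,4): δ = 30.87°  ·
  (0,5): δ = 108.23°  ·
  (1,2): δ = 148.38°  ·
  (1,3): δ = 115.06°  ·
  (1,4): δ = 20.36°  ·
  (1,5): δ = 57.00°  ·
  (2,3): δ = 146.68°  ·
  (2,4): δ = 51.98°  ·
  (2,5): δ = 25.38°  ·
  (3,4): δ = 85.30°  ·
  (3,5): δ = 7.94°  ✓
  (4,5): δ = 102.64°  ·
antipodal pairs: 1

count = 1; pairs: (3,5)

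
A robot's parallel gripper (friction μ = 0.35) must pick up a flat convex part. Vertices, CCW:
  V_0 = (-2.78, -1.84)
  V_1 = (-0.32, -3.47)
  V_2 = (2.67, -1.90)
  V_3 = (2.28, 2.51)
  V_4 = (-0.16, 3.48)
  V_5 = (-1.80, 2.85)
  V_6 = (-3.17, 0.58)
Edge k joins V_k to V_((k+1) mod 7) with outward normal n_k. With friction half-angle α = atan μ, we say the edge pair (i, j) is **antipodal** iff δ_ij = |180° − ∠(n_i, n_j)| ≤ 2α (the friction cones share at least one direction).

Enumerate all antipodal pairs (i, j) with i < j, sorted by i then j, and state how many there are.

α = atan 0.35 = 19.29°;  2α = 38.58°
n_0 = (-0.5524, -0.8336)
n_1 = (+0.4649, -0.8854)
n_2 = (+0.9961, +0.0881)
n_3 = (+0.3694, +0.9293)
n_4 = (-0.3586, +0.9335)
n_5 = (-0.8562, +0.5167)
n_6 = (-0.9873, -0.1591)
  (0,1): δ = 118.77°  ·
  (0,2): δ = 51.42°  ·
  (0,3): δ = 11.85°  ✓
  (0,4): δ = 54.54°  ·
  (0,5): δ = 92.42°  ·
  (0,6): δ = 132.68°  ·
  (1,2): δ = 112.65°  ·
  (1,3): δ = 49.38°  ·
  (1,4): δ = 6.69°  ✓
  (1,5): δ = 31.18°  ✓
  (1,6): δ = 71.45°  ·
  (2,3): δ = 116.73°  ·
  (2,4): δ = 74.04°  ·
  (2,5): δ = 36.17°  ✓
  (2,6): δ = 4.10°  ✓
  (3,4): δ = 137.31°  ·
  (3,5): δ = 99.43°  ·
  (3,6): δ = 59.17°  ·
  (4,5): δ = 142.13°  ·
  (4,6): δ = 101.86°  ·
  (5,6): δ = 139.73°  ·
antipodal pairs: 5

count = 5; pairs: (0,3), (1,4), (1,5), (2,5), (2,6)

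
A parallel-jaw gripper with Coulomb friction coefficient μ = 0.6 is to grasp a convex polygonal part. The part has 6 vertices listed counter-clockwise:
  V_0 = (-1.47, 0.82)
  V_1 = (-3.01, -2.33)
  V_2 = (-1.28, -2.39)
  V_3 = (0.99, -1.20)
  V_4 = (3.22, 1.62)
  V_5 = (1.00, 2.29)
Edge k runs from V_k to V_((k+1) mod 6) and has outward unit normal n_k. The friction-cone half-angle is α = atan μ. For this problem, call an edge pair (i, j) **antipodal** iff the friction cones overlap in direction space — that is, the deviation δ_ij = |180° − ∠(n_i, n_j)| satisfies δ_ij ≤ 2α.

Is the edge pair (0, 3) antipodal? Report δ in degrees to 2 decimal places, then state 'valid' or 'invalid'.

α = atan 0.6 = 30.96°;  2α = 61.93°
edge 0: e_0 = (-1.54, -3.15);  n_0 = (-0.8984, +0.4392)
edge 3: e_3 = (+2.23, +2.82);  n_3 = (+0.7844, -0.6203)
∠(n_0, n_3) = 167.72°
δ = |180° − 167.72°| = 12.28°
12.28° ≤ 2α = 61.93°  →  valid

δ = 12.28°, valid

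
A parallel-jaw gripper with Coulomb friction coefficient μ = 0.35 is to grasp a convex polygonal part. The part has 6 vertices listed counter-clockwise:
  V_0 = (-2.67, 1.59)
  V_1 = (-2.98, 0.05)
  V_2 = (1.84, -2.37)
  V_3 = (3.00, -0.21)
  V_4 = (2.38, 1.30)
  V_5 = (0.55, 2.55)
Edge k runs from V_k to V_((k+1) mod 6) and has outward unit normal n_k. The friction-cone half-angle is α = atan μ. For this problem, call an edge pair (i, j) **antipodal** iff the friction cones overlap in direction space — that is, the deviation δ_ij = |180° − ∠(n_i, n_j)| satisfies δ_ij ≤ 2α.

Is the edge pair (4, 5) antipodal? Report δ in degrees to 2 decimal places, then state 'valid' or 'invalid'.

α = atan 0.35 = 19.29°;  2α = 38.58°
edge 4: e_4 = (-1.83, +1.25);  n_4 = (+0.5640, +0.8257)
edge 5: e_5 = (-3.22, -0.96);  n_5 = (-0.2857, +0.9583)
∠(n_4, n_5) = 50.94°
δ = |180° − 50.94°| = 129.06°
129.06° > 2α = 38.58°  →  invalid

δ = 129.06°, invalid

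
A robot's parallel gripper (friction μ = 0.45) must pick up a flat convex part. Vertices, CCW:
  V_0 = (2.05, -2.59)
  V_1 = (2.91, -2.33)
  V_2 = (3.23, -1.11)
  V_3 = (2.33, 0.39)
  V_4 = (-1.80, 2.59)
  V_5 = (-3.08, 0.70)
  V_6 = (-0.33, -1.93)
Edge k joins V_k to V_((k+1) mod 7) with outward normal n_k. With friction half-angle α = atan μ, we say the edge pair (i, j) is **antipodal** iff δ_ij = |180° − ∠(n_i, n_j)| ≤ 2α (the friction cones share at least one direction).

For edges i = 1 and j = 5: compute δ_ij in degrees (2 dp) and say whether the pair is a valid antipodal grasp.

α = atan 0.45 = 24.23°;  2α = 48.46°
edge 1: e_1 = (+0.32, +1.22);  n_1 = (+0.9673, -0.2537)
edge 5: e_5 = (+2.75, -2.63);  n_5 = (-0.6912, -0.7227)
∠(n_1, n_5) = 119.02°
δ = |180° − 119.02°| = 60.98°
60.98° > 2α = 48.46°  →  invalid

δ = 60.98°, invalid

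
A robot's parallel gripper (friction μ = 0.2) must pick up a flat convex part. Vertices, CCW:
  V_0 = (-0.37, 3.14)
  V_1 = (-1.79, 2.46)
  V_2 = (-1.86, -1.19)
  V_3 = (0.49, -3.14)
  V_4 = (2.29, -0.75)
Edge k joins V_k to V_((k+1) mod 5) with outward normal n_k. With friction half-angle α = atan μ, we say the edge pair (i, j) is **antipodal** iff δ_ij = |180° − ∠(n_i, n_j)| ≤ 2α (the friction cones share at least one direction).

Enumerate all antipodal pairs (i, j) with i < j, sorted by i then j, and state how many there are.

count = 1; pairs: (2,4)

α = atan 0.2 = 11.31°;  2α = 22.62°
n_0 = (-0.4319, +0.9019)
n_1 = (-0.9998, +0.0192)
n_2 = (-0.6386, -0.7696)
n_3 = (+0.7988, -0.6016)
n_4 = (+0.8255, +0.5645)
  (0,1): δ = 116.69°  ·
  (0,2): δ = 65.27°  ·
  (0,3): δ = 27.43°  ·
  (0,4): δ = 98.78°  ·
  (1,2): δ = 128.59°  ·
  (1,3): δ = 35.89°  ·
  (1,4): δ = 35.46°  ·
  (2,3): δ = 87.30°  ·
  (2,4): δ = 15.95°  ✓
  (3,4): δ = 108.65°  ·
antipodal pairs: 1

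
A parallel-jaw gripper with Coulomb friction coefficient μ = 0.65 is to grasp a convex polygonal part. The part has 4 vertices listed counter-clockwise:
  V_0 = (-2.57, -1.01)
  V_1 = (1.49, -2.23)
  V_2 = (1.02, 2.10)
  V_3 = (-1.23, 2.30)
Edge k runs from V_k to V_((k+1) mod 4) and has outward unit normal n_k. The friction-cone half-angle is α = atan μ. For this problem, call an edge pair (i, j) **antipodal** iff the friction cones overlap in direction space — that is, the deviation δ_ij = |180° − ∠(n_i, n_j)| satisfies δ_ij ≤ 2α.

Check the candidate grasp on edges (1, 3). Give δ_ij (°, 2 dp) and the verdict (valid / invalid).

δ = 28.23°, valid

α = atan 0.65 = 33.02°;  2α = 66.05°
edge 1: e_1 = (-0.47, +4.33);  n_1 = (+0.9942, +0.1079)
edge 3: e_3 = (-1.34, -3.31);  n_3 = (-0.9269, +0.3753)
∠(n_1, n_3) = 151.77°
δ = |180° − 151.77°| = 28.23°
28.23° ≤ 2α = 66.05°  →  valid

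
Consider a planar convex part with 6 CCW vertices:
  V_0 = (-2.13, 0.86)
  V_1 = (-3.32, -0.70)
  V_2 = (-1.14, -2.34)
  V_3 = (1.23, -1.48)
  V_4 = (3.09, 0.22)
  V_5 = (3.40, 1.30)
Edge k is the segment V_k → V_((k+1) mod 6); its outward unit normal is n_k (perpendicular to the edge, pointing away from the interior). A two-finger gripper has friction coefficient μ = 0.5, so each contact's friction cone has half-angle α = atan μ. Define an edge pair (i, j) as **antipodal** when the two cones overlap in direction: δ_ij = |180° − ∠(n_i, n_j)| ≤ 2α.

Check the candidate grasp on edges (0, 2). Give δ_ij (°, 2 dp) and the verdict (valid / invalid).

δ = 32.72°, valid

α = atan 0.5 = 26.57°;  2α = 53.13°
edge 0: e_0 = (-1.19, -1.56);  n_0 = (-0.7951, +0.6065)
edge 2: e_2 = (+2.37, +0.86);  n_2 = (+0.3411, -0.9400)
∠(n_0, n_2) = 147.28°
δ = |180° − 147.28°| = 32.72°
32.72° ≤ 2α = 53.13°  →  valid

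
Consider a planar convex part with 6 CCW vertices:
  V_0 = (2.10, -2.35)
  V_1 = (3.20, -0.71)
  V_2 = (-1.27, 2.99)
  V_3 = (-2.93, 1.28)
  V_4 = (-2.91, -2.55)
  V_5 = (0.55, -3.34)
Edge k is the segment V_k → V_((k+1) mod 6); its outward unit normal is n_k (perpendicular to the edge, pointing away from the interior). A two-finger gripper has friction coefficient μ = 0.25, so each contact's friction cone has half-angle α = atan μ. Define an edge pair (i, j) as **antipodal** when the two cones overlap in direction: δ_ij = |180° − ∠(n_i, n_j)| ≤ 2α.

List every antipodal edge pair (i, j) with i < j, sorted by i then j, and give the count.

α = atan 0.25 = 14.04°;  2α = 28.07°
n_0 = (+0.8305, -0.5570)
n_1 = (+0.6376, +0.7703)
n_2 = (-0.7175, +0.6965)
n_3 = (-1.0000, -0.0052)
n_4 = (-0.2226, -0.9749)
n_5 = (+0.5383, -0.8428)
  (0,1): δ = 95.76°  ·
  (0,2): δ = 10.30°  ✓
  (0,3): δ = 34.15°  ·
  (0,4): δ = 110.99°  ·
  (0,5): δ = 156.42°  ·
  (1,2): δ = 94.53°  ·
  (1,3): δ = 50.08°  ·
  (1,4): δ = 26.75°  ✓
  (1,5): δ = 72.18°  ·
  (2,3): δ = 135.55°  ·
  (2,4): δ = 58.71°  ·
  (2,5): δ = 13.28°  ✓
  (3,4): δ = 103.16°  ·
  (3,5): δ = 57.73°  ·
  (4,5): δ = 134.57°  ·
antipodal pairs: 3

count = 3; pairs: (0,2), (1,4), (2,5)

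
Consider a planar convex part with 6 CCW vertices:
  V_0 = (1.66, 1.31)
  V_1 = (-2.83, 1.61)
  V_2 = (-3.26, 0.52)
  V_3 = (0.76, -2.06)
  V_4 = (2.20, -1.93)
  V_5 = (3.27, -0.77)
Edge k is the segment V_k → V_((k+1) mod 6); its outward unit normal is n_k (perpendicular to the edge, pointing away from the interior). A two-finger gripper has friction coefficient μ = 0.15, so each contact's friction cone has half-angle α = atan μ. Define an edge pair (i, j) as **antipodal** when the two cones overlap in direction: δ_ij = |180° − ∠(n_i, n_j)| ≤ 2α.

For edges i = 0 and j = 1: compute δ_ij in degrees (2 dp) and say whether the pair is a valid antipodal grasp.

δ = 107.71°, invalid

α = atan 0.15 = 8.53°;  2α = 17.06°
edge 0: e_0 = (-4.49, +0.30);  n_0 = (+0.0667, +0.9978)
edge 1: e_1 = (-0.43, -1.09);  n_1 = (-0.9302, +0.3670)
∠(n_0, n_1) = 72.29°
δ = |180° − 72.29°| = 107.71°
107.71° > 2α = 17.06°  →  invalid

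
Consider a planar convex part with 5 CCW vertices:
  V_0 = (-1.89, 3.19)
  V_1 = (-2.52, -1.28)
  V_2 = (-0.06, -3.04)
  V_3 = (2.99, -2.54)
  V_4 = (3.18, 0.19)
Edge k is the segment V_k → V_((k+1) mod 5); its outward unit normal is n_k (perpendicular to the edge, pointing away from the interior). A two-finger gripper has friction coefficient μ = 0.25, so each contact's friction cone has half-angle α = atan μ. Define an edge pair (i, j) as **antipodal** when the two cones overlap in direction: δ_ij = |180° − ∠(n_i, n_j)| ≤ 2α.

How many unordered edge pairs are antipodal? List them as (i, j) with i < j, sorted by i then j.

α = atan 0.25 = 14.04°;  2α = 28.07°
n_0 = (-0.9902, +0.1396)
n_1 = (-0.5819, -0.8133)
n_2 = (+0.1618, -0.9868)
n_3 = (+0.9976, -0.0694)
n_4 = (+0.5092, +0.8606)
  (0,1): δ = 117.56°  ·
  (0,2): δ = 72.67°  ·
  (0,3): δ = 4.04°  ✓
  (0,4): δ = 67.41°  ·
  (1,2): δ = 135.11°  ·
  (1,3): δ = 58.40°  ·
  (1,4): δ = 4.97°  ✓
  (2,3): δ = 103.29°  ·
  (2,4): δ = 39.92°  ·
  (3,4): δ = 116.63°  ·
antipodal pairs: 2

count = 2; pairs: (0,3), (1,4)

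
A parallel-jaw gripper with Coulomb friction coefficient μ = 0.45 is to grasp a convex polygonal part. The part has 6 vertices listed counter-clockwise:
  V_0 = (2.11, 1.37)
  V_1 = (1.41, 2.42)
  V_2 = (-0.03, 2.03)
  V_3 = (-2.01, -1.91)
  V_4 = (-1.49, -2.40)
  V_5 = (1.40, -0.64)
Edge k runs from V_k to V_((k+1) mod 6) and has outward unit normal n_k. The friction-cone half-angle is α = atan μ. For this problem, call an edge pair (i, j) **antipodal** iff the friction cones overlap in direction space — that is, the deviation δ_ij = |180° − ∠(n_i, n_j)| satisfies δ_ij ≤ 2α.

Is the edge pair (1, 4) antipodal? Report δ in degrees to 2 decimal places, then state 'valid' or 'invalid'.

α = atan 0.45 = 24.23°;  2α = 48.46°
edge 1: e_1 = (-1.44, -0.39);  n_1 = (-0.2614, +0.9652)
edge 4: e_4 = (+2.89, +1.76);  n_4 = (+0.5201, -0.8541)
∠(n_1, n_4) = 163.81°
δ = |180° − 163.81°| = 16.19°
16.19° ≤ 2α = 48.46°  →  valid

δ = 16.19°, valid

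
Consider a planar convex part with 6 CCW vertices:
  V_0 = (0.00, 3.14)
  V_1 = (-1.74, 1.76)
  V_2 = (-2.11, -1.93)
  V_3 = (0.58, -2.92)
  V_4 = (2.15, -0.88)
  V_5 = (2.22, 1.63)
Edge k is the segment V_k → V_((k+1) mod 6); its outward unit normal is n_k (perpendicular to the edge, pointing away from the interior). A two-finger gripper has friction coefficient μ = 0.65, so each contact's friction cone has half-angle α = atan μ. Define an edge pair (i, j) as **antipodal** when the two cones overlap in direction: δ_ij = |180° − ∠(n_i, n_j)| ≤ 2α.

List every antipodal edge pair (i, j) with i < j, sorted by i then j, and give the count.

count = 7; pairs: (0,2), (0,3), (0,4), (1,3), (1,4), (1,5), (2,5)

α = atan 0.65 = 33.02°;  2α = 66.05°
n_0 = (-0.6214, +0.7835)
n_1 = (-0.9950, +0.0998)
n_2 = (-0.3454, -0.9385)
n_3 = (+0.7925, -0.6099)
n_4 = (+0.9996, -0.0279)
n_5 = (+0.5624, +0.8269)
  (0,1): δ = 134.14°  ·
  (0,2): δ = 58.62°  ✓
  (0,3): δ = 14.00°  ✓
  (0,4): δ = 49.98°  ✓
  (0,5): δ = 107.36°  ·
  (1,2): δ = 104.48°  ·
  (1,3): δ = 31.86°  ✓
  (1,4): δ = 4.13°  ✓
  (1,5): δ = 61.50°  ✓
  (2,3): δ = 107.38°  ·
  (2,4): δ = 71.39°  ·
  (2,5): δ = 14.02°  ✓
  (3,4): δ = 144.02°  ·
  (3,5): δ = 86.64°  ·
  (4,5): δ = 122.63°  ·
antipodal pairs: 7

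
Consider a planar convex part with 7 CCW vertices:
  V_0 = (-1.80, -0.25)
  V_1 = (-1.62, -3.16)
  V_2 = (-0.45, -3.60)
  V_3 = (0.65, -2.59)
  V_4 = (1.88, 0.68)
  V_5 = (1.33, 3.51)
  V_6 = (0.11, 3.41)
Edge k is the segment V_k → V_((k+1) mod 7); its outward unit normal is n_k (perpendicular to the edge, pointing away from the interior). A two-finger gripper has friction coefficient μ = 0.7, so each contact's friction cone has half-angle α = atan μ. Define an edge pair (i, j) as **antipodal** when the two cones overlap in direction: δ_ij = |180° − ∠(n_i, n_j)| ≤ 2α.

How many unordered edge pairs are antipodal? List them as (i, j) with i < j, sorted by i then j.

count = 10; pairs: (0,2), (0,3), (0,4), (1,4), (1,5), (2,5), (2,6), (3,5), (3,6), (4,6)

α = atan 0.7 = 34.99°;  2α = 69.98°
n_0 = (-0.9981, -0.0617)
n_1 = (-0.3520, -0.9360)
n_2 = (+0.6763, -0.7366)
n_3 = (+0.9360, -0.3521)
n_4 = (+0.9816, +0.1908)
n_5 = (-0.0817, +0.9967)
n_6 = (-0.8865, +0.4626)
  (0,1): δ = 114.15°  ·
  (0,2): δ = 50.98°  ✓
  (0,3): δ = 24.15°  ✓
  (0,4): δ = 7.46°  ✓
  (0,5): δ = 91.15°  ·
  (0,6): δ = 148.90°  ·
  (1,2): δ = 116.83°  ·
  (1,3): δ = 90.00°  ·
  (1,4): δ = 58.39°  ✓
  (1,5): δ = 25.30°  ✓
  (1,6): δ = 83.05°  ·
  (2,3): δ = 153.17°  ·
  (2,4): δ = 121.56°  ·
  (2,5): δ = 37.87°  ✓
  (2,6): δ = 19.88°  ✓
  (3,4): δ = 148.39°  ·
  (3,5): δ = 64.70°  ✓
  (3,6): δ = 6.94°  ✓
  (4,5): δ = 96.31°  ·
  (4,6): δ = 38.56°  ✓
  (5,6): δ = 122.24°  ·
antipodal pairs: 10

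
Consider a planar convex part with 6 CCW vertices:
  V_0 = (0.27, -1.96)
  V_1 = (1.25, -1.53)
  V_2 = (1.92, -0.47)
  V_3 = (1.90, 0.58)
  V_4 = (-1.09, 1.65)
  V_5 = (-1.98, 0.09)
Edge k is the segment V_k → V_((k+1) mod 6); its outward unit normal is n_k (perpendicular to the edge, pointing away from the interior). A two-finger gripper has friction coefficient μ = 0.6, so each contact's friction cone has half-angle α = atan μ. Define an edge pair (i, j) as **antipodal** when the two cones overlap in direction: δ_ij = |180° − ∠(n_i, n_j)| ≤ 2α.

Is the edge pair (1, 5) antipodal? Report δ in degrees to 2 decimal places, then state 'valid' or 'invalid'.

δ = 79.96°, invalid

α = atan 0.6 = 30.96°;  2α = 61.93°
edge 1: e_1 = (+0.67, +1.06);  n_1 = (+0.8453, -0.5343)
edge 5: e_5 = (+2.25, -2.05);  n_5 = (-0.6735, -0.7392)
∠(n_1, n_5) = 100.04°
δ = |180° − 100.04°| = 79.96°
79.96° > 2α = 61.93°  →  invalid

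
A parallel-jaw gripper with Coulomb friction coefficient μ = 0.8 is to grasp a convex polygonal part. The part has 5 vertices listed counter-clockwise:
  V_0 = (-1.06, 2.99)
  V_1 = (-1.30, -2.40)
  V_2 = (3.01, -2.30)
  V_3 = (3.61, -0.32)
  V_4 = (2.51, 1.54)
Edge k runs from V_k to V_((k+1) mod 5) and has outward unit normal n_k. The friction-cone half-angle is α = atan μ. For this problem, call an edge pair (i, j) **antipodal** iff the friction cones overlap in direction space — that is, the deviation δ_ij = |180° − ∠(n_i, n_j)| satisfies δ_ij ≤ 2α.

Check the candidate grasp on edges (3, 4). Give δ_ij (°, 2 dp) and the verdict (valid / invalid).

α = atan 0.8 = 38.66°;  2α = 77.32°
edge 3: e_3 = (-1.10, +1.86);  n_3 = (+0.8607, +0.5090)
edge 4: e_4 = (-3.57, +1.45);  n_4 = (+0.3763, +0.9265)
∠(n_3, n_4) = 37.29°
δ = |180° − 37.29°| = 142.71°
142.71° > 2α = 77.32°  →  invalid

δ = 142.71°, invalid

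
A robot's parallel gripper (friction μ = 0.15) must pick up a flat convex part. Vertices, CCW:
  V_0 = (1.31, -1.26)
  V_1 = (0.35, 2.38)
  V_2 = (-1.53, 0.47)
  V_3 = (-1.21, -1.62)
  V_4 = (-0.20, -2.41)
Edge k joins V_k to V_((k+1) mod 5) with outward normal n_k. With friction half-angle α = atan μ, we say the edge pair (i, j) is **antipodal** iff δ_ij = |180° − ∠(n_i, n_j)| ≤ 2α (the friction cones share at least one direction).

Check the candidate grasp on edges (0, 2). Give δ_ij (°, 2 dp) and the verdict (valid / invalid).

δ = 6.07°, valid

α = atan 0.15 = 8.53°;  2α = 17.06°
edge 0: e_0 = (-0.96, +3.64);  n_0 = (+0.9669, +0.2550)
edge 2: e_2 = (+0.32, -2.09);  n_2 = (-0.9885, -0.1513)
∠(n_0, n_2) = 173.93°
δ = |180° − 173.93°| = 6.07°
6.07° ≤ 2α = 17.06°  →  valid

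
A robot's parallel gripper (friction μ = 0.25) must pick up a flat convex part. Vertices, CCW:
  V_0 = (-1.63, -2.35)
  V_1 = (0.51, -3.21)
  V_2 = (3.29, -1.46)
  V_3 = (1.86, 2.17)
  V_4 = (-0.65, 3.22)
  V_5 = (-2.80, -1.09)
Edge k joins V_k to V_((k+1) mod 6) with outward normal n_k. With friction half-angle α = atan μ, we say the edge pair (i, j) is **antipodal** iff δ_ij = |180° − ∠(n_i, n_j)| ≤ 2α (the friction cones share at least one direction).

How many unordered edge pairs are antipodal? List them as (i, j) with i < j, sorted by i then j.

count = 3; pairs: (0,3), (2,5), (3,5)

α = atan 0.25 = 14.04°;  2α = 28.07°
n_0 = (-0.3729, -0.9279)
n_1 = (+0.5327, -0.8463)
n_2 = (+0.9304, +0.3665)
n_3 = (+0.3859, +0.9225)
n_4 = (-0.8948, +0.4464)
n_5 = (-0.7328, -0.6805)
  (0,1): δ = 125.92°  ·
  (0,2): δ = 46.60°  ·
  (0,3): δ = 0.81°  ✓
  (0,4): δ = 85.38°  ·
  (0,5): δ = 154.77°  ·
  (1,2): δ = 100.69°  ·
  (1,3): δ = 54.89°  ·
  (1,4): δ = 31.30°  ·
  (1,5): δ = 100.69°  ·
  (2,3): δ = 134.20°  ·
  (2,4): δ = 48.01°  ·
  (2,5): δ = 21.38°  ✓
  (3,4): δ = 93.81°  ·
  (3,5): δ = 24.42°  ✓
  (4,5): δ = 110.61°  ·
antipodal pairs: 3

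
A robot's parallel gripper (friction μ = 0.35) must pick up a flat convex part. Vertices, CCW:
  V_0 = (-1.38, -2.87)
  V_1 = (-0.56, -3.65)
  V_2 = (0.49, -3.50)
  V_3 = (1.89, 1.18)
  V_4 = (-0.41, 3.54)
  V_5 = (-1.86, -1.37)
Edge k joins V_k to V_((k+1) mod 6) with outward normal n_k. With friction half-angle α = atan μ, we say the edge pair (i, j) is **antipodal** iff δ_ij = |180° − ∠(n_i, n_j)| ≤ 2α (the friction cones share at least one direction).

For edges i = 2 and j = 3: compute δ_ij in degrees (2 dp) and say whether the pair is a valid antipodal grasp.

δ = 119.08°, invalid

α = atan 0.35 = 19.29°;  2α = 38.58°
edge 2: e_2 = (+1.40, +4.68);  n_2 = (+0.9581, -0.2866)
edge 3: e_3 = (-2.30, +2.36);  n_3 = (+0.7162, +0.6979)
∠(n_2, n_3) = 60.92°
δ = |180° − 60.92°| = 119.08°
119.08° > 2α = 38.58°  →  invalid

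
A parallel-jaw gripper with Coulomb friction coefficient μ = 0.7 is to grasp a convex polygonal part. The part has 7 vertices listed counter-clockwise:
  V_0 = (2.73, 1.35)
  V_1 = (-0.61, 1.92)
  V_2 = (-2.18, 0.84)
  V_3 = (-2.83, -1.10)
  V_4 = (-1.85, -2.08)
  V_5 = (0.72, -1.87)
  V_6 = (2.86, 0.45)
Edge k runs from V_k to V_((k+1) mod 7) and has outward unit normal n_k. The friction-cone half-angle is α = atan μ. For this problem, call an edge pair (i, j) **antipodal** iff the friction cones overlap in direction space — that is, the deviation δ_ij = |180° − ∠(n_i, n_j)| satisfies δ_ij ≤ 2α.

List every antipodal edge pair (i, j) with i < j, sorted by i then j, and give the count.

α = atan 0.7 = 34.99°;  2α = 69.98°
n_0 = (+0.1682, +0.9857)
n_1 = (-0.5668, +0.8239)
n_2 = (-0.9482, +0.3177)
n_3 = (-0.7071, -0.7071)
n_4 = (+0.0814, -0.9967)
n_5 = (+0.7350, -0.6780)
n_6 = (+0.9897, +0.1430)
  (0,1): δ = 135.79°  ·
  (0,2): δ = 98.84°  ·
  (0,3): δ = 35.32°  ✓
  (0,4): δ = 14.36°  ✓
  (0,5): δ = 57.00°  ✓
  (0,6): δ = 107.90°  ·
  (1,2): δ = 143.05°  ·
  (1,3): δ = 79.52°  ·
  (1,4): δ = 29.85°  ✓
  (1,5): δ = 12.79°  ✓
  (1,6): δ = 63.70°  ✓
  (2,3): δ = 116.48°  ·
  (2,4): δ = 66.81°  ✓
  (2,5): δ = 24.17°  ✓
  (2,6): δ = 26.74°  ✓
  (3,4): δ = 130.33°  ·
  (3,5): δ = 87.69°  ·
  (3,6): δ = 36.78°  ✓
  (4,5): δ = 137.36°  ·
  (4,6): δ = 86.45°  ·
  (5,6): δ = 129.09°  ·
antipodal pairs: 10

count = 10; pairs: (0,3), (0,4), (0,5), (1,4), (1,5), (1,6), (2,4), (2,5), (2,6), (3,6)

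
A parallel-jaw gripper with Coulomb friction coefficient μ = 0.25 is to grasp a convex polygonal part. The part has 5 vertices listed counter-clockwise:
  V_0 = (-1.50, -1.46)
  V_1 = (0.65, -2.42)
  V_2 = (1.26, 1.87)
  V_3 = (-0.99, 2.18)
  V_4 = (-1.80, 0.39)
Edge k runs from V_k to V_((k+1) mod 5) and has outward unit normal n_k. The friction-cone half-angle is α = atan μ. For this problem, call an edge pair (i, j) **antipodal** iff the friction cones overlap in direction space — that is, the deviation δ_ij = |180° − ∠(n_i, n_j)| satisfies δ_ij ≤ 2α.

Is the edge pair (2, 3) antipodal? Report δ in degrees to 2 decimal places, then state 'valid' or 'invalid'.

δ = 106.50°, invalid

α = atan 0.25 = 14.04°;  2α = 28.07°
edge 2: e_2 = (-2.25, +0.31);  n_2 = (+0.1365, +0.9906)
edge 3: e_3 = (-0.81, -1.79);  n_3 = (-0.9111, +0.4123)
∠(n_2, n_3) = 73.50°
δ = |180° − 73.50°| = 106.50°
106.50° > 2α = 28.07°  →  invalid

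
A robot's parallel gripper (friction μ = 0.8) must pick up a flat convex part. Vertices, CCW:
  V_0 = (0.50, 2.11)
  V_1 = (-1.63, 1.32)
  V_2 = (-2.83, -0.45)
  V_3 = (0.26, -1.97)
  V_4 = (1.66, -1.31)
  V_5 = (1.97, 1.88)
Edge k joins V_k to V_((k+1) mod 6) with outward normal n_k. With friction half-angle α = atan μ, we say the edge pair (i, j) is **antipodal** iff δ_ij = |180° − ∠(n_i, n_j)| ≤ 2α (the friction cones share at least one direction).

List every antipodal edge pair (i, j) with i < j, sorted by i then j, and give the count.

count = 8; pairs: (0,2), (0,3), (0,4), (1,3), (1,4), (2,4), (2,5), (3,5)

α = atan 0.8 = 38.66°;  2α = 77.32°
n_0 = (-0.3477, +0.9376)
n_1 = (-0.8277, +0.5612)
n_2 = (-0.4414, -0.8973)
n_3 = (+0.4264, -0.9045)
n_4 = (+0.9953, -0.0967)
n_5 = (+0.1546, +0.9880)
  (0,1): δ = 144.49°  ·
  (0,2): δ = 46.54°  ✓
  (0,3): δ = 4.89°  ✓
  (0,4): δ = 64.10°  ✓
  (0,5): δ = 150.76°  ·
  (1,2): δ = 82.06°  ·
  (1,3): δ = 30.62°  ✓
  (1,4): δ = 28.59°  ✓
  (1,5): δ = 115.24°  ·
  (2,3): δ = 128.57°  ·
  (2,4): δ = 69.36°  ✓
  (2,5): δ = 17.30°  ✓
  (3,4): δ = 120.79°  ·
  (3,5): δ = 34.13°  ✓
  (4,5): δ = 93.34°  ·
antipodal pairs: 8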